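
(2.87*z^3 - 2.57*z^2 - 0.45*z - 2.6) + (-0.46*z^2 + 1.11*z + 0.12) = 2.87*z^3 - 3.03*z^2 + 0.66*z - 2.48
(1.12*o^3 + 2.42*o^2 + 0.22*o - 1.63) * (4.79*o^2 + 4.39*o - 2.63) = 5.3648*o^5 + 16.5086*o^4 + 8.732*o^3 - 13.2065*o^2 - 7.7343*o + 4.2869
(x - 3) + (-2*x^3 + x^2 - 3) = -2*x^3 + x^2 + x - 6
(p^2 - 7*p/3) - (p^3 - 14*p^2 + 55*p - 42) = -p^3 + 15*p^2 - 172*p/3 + 42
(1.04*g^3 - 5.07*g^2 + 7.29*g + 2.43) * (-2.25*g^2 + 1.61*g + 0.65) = -2.34*g^5 + 13.0819*g^4 - 23.8892*g^3 + 2.9739*g^2 + 8.6508*g + 1.5795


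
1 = 1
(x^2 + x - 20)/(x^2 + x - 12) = (x^2 + x - 20)/(x^2 + x - 12)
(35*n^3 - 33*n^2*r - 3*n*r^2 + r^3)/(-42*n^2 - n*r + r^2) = (-5*n^2 + 4*n*r + r^2)/(6*n + r)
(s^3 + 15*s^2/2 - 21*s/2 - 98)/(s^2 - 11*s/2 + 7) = (s^2 + 11*s + 28)/(s - 2)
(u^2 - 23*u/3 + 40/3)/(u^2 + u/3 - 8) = (u - 5)/(u + 3)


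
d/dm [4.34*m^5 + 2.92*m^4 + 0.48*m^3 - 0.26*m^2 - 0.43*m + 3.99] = 21.7*m^4 + 11.68*m^3 + 1.44*m^2 - 0.52*m - 0.43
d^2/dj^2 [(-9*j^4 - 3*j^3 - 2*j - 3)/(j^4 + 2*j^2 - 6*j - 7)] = 2*(-3*j^9 + 54*j^8 - 318*j^7 - 822*j^6 + 60*j^5 - 684*j^4 - 3286*j^3 - 3186*j^2 - 417*j - 66)/(j^12 + 6*j^10 - 18*j^9 - 9*j^8 - 72*j^7 + 32*j^6 + 180*j^5 + 279*j^4 + 288*j^3 - 462*j^2 - 882*j - 343)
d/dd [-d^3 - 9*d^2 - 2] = 3*d*(-d - 6)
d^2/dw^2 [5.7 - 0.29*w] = 0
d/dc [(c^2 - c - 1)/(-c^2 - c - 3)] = 2*(-c^2 - 4*c + 1)/(c^4 + 2*c^3 + 7*c^2 + 6*c + 9)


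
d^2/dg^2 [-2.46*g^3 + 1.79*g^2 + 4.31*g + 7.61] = 3.58 - 14.76*g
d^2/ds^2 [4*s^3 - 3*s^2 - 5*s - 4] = 24*s - 6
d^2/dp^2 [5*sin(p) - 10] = -5*sin(p)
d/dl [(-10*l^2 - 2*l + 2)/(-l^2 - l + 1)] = 8*l*(l - 2)/(l^4 + 2*l^3 - l^2 - 2*l + 1)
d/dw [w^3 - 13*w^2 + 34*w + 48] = 3*w^2 - 26*w + 34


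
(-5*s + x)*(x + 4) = -5*s*x - 20*s + x^2 + 4*x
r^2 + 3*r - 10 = (r - 2)*(r + 5)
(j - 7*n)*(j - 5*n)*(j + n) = j^3 - 11*j^2*n + 23*j*n^2 + 35*n^3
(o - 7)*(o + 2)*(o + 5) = o^3 - 39*o - 70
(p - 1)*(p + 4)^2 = p^3 + 7*p^2 + 8*p - 16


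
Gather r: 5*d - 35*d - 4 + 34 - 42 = -30*d - 12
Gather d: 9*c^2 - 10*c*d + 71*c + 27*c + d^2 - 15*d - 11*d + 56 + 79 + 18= 9*c^2 + 98*c + d^2 + d*(-10*c - 26) + 153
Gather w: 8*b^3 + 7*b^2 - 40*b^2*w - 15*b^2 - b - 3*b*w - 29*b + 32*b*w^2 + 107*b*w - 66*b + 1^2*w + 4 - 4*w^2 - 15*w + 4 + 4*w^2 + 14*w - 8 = 8*b^3 - 8*b^2 + 32*b*w^2 - 96*b + w*(-40*b^2 + 104*b)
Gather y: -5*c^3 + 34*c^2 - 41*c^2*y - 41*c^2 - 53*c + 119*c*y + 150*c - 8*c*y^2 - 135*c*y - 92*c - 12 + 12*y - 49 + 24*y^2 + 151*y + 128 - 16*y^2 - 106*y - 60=-5*c^3 - 7*c^2 + 5*c + y^2*(8 - 8*c) + y*(-41*c^2 - 16*c + 57) + 7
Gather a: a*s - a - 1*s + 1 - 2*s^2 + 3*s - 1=a*(s - 1) - 2*s^2 + 2*s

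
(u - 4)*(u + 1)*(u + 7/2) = u^3 + u^2/2 - 29*u/2 - 14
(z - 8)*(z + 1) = z^2 - 7*z - 8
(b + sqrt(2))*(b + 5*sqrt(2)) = b^2 + 6*sqrt(2)*b + 10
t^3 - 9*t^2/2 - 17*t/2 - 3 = (t - 6)*(t + 1/2)*(t + 1)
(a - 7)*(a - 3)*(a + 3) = a^3 - 7*a^2 - 9*a + 63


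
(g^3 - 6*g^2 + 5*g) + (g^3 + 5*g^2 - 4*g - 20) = 2*g^3 - g^2 + g - 20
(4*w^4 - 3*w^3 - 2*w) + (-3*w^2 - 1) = 4*w^4 - 3*w^3 - 3*w^2 - 2*w - 1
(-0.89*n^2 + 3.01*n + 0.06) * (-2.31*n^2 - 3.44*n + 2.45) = 2.0559*n^4 - 3.8915*n^3 - 12.6735*n^2 + 7.1681*n + 0.147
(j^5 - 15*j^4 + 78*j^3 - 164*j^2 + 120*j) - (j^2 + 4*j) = j^5 - 15*j^4 + 78*j^3 - 165*j^2 + 116*j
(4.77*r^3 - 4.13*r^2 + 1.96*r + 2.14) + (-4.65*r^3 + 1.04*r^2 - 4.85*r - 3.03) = 0.119999999999999*r^3 - 3.09*r^2 - 2.89*r - 0.89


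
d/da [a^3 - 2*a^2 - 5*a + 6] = 3*a^2 - 4*a - 5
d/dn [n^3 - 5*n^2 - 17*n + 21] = 3*n^2 - 10*n - 17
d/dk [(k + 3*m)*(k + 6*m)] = 2*k + 9*m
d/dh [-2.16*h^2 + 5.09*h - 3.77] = 5.09 - 4.32*h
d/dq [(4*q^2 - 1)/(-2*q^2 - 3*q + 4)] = (-12*q^2 + 28*q - 3)/(4*q^4 + 12*q^3 - 7*q^2 - 24*q + 16)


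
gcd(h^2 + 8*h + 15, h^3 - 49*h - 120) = h^2 + 8*h + 15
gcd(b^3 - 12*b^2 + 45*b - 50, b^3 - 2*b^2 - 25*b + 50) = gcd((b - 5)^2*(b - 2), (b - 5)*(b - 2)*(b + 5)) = b^2 - 7*b + 10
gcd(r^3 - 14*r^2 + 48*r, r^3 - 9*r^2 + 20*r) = r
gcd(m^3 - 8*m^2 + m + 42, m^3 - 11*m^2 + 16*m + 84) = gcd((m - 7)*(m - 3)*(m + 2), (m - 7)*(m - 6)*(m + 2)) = m^2 - 5*m - 14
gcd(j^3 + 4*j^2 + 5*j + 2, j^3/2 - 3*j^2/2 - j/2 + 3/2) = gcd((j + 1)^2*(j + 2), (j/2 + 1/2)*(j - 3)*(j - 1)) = j + 1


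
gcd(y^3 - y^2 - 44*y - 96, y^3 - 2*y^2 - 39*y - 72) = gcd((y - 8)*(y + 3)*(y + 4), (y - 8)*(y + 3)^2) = y^2 - 5*y - 24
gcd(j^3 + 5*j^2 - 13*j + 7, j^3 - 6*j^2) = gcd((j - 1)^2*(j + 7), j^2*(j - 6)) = 1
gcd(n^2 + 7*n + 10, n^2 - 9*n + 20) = 1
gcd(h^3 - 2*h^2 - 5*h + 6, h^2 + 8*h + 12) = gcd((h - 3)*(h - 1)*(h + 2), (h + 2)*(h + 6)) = h + 2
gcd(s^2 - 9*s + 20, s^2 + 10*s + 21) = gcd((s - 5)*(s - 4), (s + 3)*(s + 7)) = 1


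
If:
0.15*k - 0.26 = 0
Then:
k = 1.73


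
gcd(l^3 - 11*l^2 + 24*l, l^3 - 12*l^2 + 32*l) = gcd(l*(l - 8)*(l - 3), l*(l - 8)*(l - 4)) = l^2 - 8*l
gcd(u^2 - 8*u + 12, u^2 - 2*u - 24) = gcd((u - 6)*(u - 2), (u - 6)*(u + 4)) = u - 6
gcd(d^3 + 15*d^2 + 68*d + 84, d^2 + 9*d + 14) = d^2 + 9*d + 14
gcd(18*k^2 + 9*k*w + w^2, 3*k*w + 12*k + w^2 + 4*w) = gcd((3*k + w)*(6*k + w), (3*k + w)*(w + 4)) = 3*k + w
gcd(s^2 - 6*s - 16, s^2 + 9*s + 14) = s + 2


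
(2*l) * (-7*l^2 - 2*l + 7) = -14*l^3 - 4*l^2 + 14*l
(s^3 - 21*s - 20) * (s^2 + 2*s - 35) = s^5 + 2*s^4 - 56*s^3 - 62*s^2 + 695*s + 700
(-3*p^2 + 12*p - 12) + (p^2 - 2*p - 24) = -2*p^2 + 10*p - 36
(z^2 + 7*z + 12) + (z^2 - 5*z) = 2*z^2 + 2*z + 12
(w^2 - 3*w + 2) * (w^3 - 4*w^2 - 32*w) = w^5 - 7*w^4 - 18*w^3 + 88*w^2 - 64*w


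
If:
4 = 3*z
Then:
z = 4/3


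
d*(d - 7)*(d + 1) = d^3 - 6*d^2 - 7*d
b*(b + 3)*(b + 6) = b^3 + 9*b^2 + 18*b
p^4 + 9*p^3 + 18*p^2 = p^2*(p + 3)*(p + 6)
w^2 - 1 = (w - 1)*(w + 1)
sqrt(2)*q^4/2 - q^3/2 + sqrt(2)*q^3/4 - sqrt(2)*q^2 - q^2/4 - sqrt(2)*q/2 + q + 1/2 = (q + 1/2)*(q - sqrt(2))*(q - sqrt(2)/2)*(sqrt(2)*q/2 + 1)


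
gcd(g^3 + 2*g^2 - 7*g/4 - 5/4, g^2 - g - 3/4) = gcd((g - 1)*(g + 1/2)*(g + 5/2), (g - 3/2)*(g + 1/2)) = g + 1/2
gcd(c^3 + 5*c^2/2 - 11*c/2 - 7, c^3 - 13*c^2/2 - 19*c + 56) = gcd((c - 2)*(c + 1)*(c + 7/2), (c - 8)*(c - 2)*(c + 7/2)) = c^2 + 3*c/2 - 7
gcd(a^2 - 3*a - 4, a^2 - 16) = a - 4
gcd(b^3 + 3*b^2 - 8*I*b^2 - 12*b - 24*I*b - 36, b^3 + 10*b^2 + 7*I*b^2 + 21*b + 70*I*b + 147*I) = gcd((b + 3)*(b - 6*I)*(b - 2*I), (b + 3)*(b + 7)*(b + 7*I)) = b + 3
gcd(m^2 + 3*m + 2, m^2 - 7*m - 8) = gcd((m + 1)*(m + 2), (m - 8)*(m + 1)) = m + 1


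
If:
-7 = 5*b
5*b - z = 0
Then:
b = -7/5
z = -7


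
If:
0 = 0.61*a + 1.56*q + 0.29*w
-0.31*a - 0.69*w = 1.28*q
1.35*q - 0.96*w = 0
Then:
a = 0.00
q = 0.00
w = 0.00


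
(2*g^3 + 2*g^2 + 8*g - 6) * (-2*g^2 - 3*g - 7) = -4*g^5 - 10*g^4 - 36*g^3 - 26*g^2 - 38*g + 42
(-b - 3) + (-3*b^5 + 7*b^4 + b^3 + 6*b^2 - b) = -3*b^5 + 7*b^4 + b^3 + 6*b^2 - 2*b - 3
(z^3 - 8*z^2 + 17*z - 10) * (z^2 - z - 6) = z^5 - 9*z^4 + 19*z^3 + 21*z^2 - 92*z + 60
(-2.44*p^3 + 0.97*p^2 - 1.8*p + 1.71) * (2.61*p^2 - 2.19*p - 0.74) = -6.3684*p^5 + 7.8753*p^4 - 5.0167*p^3 + 7.6873*p^2 - 2.4129*p - 1.2654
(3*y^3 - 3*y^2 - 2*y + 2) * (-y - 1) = -3*y^4 + 5*y^2 - 2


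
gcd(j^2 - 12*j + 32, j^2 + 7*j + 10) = 1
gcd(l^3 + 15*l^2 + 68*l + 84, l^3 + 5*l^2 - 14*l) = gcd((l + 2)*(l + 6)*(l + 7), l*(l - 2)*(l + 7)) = l + 7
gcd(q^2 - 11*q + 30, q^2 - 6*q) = q - 6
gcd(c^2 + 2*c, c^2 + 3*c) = c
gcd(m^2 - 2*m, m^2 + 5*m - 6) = 1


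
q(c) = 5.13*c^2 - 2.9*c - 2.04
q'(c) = 10.26*c - 2.9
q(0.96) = -0.10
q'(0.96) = 6.95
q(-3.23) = 60.85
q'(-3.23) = -36.04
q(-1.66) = 16.91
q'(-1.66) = -19.93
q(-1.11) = 7.50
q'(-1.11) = -14.29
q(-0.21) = -1.20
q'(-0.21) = -5.05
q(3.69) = 57.11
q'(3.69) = 34.96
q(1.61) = 6.59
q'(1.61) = 13.62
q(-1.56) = 14.97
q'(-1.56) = -18.91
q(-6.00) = 200.04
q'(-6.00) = -64.46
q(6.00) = 165.24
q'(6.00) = 58.66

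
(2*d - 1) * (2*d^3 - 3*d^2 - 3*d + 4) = 4*d^4 - 8*d^3 - 3*d^2 + 11*d - 4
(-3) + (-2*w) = -2*w - 3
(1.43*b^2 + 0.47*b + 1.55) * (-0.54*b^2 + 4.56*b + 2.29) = -0.7722*b^4 + 6.267*b^3 + 4.5809*b^2 + 8.1443*b + 3.5495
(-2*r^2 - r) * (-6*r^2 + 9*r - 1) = 12*r^4 - 12*r^3 - 7*r^2 + r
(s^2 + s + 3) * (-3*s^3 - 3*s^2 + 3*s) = -3*s^5 - 6*s^4 - 9*s^3 - 6*s^2 + 9*s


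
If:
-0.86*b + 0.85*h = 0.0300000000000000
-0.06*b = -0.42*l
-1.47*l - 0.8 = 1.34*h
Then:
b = -0.54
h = -0.51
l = -0.08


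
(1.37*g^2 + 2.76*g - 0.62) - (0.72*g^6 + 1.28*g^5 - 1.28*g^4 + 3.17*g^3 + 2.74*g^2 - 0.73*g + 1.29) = -0.72*g^6 - 1.28*g^5 + 1.28*g^4 - 3.17*g^3 - 1.37*g^2 + 3.49*g - 1.91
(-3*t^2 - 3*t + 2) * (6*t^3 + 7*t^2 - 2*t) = -18*t^5 - 39*t^4 - 3*t^3 + 20*t^2 - 4*t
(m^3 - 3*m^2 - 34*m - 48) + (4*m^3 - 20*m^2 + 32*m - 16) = 5*m^3 - 23*m^2 - 2*m - 64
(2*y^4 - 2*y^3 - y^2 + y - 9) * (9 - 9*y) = -18*y^5 + 36*y^4 - 9*y^3 - 18*y^2 + 90*y - 81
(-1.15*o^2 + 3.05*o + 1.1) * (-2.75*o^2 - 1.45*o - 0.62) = 3.1625*o^4 - 6.72*o^3 - 6.7345*o^2 - 3.486*o - 0.682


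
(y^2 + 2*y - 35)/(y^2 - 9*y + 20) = (y + 7)/(y - 4)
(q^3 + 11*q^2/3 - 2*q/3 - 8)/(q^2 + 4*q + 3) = (3*q^2 + 2*q - 8)/(3*(q + 1))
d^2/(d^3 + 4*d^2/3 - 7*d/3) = 3*d/(3*d^2 + 4*d - 7)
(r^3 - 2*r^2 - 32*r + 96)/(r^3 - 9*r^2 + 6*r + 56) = (r^2 + 2*r - 24)/(r^2 - 5*r - 14)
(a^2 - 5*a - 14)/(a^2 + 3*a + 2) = (a - 7)/(a + 1)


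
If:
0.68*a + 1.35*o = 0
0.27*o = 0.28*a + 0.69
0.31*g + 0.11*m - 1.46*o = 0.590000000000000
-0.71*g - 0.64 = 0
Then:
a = -1.66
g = -0.90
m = 18.99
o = 0.84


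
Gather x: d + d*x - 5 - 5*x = d + x*(d - 5) - 5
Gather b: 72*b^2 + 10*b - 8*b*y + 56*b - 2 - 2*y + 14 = 72*b^2 + b*(66 - 8*y) - 2*y + 12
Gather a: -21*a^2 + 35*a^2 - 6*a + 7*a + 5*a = 14*a^2 + 6*a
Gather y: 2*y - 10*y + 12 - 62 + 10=-8*y - 40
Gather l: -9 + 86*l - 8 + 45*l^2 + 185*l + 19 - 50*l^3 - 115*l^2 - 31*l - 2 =-50*l^3 - 70*l^2 + 240*l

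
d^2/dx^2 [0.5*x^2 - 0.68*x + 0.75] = 1.00000000000000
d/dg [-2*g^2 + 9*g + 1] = 9 - 4*g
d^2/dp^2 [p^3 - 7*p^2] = 6*p - 14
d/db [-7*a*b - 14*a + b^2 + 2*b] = -7*a + 2*b + 2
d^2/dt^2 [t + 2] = 0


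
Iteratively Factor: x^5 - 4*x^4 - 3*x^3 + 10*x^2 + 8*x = (x - 4)*(x^4 - 3*x^2 - 2*x) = (x - 4)*(x + 1)*(x^3 - x^2 - 2*x) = (x - 4)*(x + 1)^2*(x^2 - 2*x) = (x - 4)*(x - 2)*(x + 1)^2*(x)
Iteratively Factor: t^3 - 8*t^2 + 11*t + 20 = (t - 5)*(t^2 - 3*t - 4) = (t - 5)*(t - 4)*(t + 1)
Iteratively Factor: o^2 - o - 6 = (o + 2)*(o - 3)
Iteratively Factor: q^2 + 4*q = (q)*(q + 4)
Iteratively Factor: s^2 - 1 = (s + 1)*(s - 1)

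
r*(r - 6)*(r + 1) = r^3 - 5*r^2 - 6*r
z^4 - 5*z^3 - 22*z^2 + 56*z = z*(z - 7)*(z - 2)*(z + 4)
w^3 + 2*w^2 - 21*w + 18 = (w - 3)*(w - 1)*(w + 6)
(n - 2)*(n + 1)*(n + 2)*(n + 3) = n^4 + 4*n^3 - n^2 - 16*n - 12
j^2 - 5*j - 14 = (j - 7)*(j + 2)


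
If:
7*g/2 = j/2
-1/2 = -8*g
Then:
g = 1/16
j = 7/16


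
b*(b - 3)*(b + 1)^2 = b^4 - b^3 - 5*b^2 - 3*b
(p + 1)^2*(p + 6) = p^3 + 8*p^2 + 13*p + 6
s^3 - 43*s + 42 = (s - 6)*(s - 1)*(s + 7)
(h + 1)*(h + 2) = h^2 + 3*h + 2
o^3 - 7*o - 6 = (o - 3)*(o + 1)*(o + 2)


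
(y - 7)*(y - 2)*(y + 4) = y^3 - 5*y^2 - 22*y + 56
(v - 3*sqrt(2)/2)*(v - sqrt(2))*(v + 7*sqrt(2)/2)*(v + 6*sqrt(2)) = v^4 + 7*sqrt(2)*v^3 - 5*v^2/2 - 153*sqrt(2)*v/2 + 126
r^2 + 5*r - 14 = (r - 2)*(r + 7)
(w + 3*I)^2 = w^2 + 6*I*w - 9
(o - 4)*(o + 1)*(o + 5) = o^3 + 2*o^2 - 19*o - 20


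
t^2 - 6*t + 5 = (t - 5)*(t - 1)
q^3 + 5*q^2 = q^2*(q + 5)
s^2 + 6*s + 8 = (s + 2)*(s + 4)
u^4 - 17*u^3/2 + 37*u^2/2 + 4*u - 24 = (u - 4)^2*(u - 3/2)*(u + 1)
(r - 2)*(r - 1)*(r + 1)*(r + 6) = r^4 + 4*r^3 - 13*r^2 - 4*r + 12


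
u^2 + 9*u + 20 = (u + 4)*(u + 5)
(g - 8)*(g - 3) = g^2 - 11*g + 24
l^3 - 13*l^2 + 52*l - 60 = (l - 6)*(l - 5)*(l - 2)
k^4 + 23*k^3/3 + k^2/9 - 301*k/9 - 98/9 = (k - 2)*(k + 1/3)*(k + 7/3)*(k + 7)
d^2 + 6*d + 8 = (d + 2)*(d + 4)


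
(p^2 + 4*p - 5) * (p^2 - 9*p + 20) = p^4 - 5*p^3 - 21*p^2 + 125*p - 100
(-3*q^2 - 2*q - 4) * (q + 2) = -3*q^3 - 8*q^2 - 8*q - 8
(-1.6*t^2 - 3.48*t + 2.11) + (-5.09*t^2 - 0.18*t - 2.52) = -6.69*t^2 - 3.66*t - 0.41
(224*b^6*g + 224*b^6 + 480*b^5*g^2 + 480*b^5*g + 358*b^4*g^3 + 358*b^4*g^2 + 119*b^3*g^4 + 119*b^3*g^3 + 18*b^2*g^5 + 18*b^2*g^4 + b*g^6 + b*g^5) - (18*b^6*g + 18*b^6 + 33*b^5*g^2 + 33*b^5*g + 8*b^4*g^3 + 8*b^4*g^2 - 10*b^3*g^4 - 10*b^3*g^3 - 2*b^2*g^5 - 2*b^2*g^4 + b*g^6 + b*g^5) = 206*b^6*g + 206*b^6 + 447*b^5*g^2 + 447*b^5*g + 350*b^4*g^3 + 350*b^4*g^2 + 129*b^3*g^4 + 129*b^3*g^3 + 20*b^2*g^5 + 20*b^2*g^4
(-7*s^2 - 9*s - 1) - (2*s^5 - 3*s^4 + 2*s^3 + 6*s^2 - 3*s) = -2*s^5 + 3*s^4 - 2*s^3 - 13*s^2 - 6*s - 1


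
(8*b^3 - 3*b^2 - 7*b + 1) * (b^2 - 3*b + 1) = 8*b^5 - 27*b^4 + 10*b^3 + 19*b^2 - 10*b + 1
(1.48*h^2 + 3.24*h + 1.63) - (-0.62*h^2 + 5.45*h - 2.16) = 2.1*h^2 - 2.21*h + 3.79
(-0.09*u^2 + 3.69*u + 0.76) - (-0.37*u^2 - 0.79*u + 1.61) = 0.28*u^2 + 4.48*u - 0.85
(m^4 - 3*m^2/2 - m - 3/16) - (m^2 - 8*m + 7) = m^4 - 5*m^2/2 + 7*m - 115/16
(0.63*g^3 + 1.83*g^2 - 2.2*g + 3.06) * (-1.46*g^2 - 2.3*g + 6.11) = -0.9198*g^5 - 4.1208*g^4 + 2.8523*g^3 + 11.7737*g^2 - 20.48*g + 18.6966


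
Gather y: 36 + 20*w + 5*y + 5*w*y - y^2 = 20*w - y^2 + y*(5*w + 5) + 36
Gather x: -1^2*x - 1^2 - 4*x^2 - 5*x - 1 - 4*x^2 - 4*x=-8*x^2 - 10*x - 2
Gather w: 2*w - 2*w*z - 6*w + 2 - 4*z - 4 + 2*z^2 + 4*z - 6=w*(-2*z - 4) + 2*z^2 - 8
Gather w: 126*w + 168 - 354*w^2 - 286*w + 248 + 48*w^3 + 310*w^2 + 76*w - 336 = 48*w^3 - 44*w^2 - 84*w + 80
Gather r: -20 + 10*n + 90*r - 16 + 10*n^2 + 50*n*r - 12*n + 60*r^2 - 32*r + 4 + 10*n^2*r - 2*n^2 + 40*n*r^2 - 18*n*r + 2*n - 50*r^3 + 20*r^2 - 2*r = 8*n^2 - 50*r^3 + r^2*(40*n + 80) + r*(10*n^2 + 32*n + 56) - 32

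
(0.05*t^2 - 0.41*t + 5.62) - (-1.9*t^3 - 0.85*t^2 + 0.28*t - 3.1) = 1.9*t^3 + 0.9*t^2 - 0.69*t + 8.72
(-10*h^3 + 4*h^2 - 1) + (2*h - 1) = -10*h^3 + 4*h^2 + 2*h - 2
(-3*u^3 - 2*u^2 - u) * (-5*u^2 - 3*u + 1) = 15*u^5 + 19*u^4 + 8*u^3 + u^2 - u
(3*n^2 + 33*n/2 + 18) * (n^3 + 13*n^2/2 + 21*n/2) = 3*n^5 + 36*n^4 + 627*n^3/4 + 1161*n^2/4 + 189*n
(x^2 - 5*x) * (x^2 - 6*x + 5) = x^4 - 11*x^3 + 35*x^2 - 25*x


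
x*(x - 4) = x^2 - 4*x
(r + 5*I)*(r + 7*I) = r^2 + 12*I*r - 35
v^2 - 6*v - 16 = (v - 8)*(v + 2)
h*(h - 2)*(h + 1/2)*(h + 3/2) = h^4 - 13*h^2/4 - 3*h/2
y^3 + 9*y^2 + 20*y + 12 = (y + 1)*(y + 2)*(y + 6)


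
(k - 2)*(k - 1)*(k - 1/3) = k^3 - 10*k^2/3 + 3*k - 2/3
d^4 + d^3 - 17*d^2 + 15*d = d*(d - 3)*(d - 1)*(d + 5)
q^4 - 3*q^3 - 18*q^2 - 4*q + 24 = (q - 6)*(q - 1)*(q + 2)^2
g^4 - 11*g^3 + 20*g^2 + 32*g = g*(g - 8)*(g - 4)*(g + 1)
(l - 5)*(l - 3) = l^2 - 8*l + 15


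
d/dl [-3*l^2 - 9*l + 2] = -6*l - 9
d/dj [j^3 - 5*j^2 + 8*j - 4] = 3*j^2 - 10*j + 8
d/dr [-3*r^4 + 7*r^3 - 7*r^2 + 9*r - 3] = -12*r^3 + 21*r^2 - 14*r + 9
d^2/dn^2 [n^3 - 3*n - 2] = 6*n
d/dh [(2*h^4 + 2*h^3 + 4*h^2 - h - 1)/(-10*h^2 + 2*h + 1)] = (-40*h^5 - 8*h^4 + 16*h^3 + 4*h^2 - 12*h + 1)/(100*h^4 - 40*h^3 - 16*h^2 + 4*h + 1)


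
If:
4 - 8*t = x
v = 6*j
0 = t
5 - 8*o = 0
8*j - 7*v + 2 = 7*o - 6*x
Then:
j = 173/272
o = 5/8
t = 0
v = 519/136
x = 4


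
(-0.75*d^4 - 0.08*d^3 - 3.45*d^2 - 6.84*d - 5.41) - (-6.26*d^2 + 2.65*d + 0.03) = -0.75*d^4 - 0.08*d^3 + 2.81*d^2 - 9.49*d - 5.44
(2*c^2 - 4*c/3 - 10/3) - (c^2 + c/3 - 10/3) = c^2 - 5*c/3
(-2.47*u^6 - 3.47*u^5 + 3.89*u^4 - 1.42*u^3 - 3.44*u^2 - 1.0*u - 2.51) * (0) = 0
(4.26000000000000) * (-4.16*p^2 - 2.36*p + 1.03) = -17.7216*p^2 - 10.0536*p + 4.3878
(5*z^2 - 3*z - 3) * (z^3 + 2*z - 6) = 5*z^5 - 3*z^4 + 7*z^3 - 36*z^2 + 12*z + 18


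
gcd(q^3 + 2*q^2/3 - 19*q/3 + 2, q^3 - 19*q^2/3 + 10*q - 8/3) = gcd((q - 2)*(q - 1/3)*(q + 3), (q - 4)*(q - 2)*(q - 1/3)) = q^2 - 7*q/3 + 2/3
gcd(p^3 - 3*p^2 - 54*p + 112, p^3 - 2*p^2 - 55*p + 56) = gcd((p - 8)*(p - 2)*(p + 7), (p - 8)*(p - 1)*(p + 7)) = p^2 - p - 56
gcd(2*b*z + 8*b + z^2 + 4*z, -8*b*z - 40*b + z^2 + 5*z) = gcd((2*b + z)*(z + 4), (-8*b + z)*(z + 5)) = 1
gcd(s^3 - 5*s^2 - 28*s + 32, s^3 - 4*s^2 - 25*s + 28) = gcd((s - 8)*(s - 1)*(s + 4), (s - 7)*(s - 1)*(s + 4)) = s^2 + 3*s - 4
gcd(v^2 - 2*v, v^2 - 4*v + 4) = v - 2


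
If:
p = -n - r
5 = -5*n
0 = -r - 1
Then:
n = -1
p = 2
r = -1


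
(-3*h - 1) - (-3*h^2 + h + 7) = 3*h^2 - 4*h - 8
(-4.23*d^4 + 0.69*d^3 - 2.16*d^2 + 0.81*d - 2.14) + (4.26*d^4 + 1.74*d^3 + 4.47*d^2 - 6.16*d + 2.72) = 0.0299999999999994*d^4 + 2.43*d^3 + 2.31*d^2 - 5.35*d + 0.58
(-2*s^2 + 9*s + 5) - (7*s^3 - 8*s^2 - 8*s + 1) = -7*s^3 + 6*s^2 + 17*s + 4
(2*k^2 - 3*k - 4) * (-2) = -4*k^2 + 6*k + 8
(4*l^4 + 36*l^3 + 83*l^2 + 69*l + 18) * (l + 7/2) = 4*l^5 + 50*l^4 + 209*l^3 + 719*l^2/2 + 519*l/2 + 63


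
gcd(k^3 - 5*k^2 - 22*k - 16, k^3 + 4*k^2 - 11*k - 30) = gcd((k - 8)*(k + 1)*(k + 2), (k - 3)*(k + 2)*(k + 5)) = k + 2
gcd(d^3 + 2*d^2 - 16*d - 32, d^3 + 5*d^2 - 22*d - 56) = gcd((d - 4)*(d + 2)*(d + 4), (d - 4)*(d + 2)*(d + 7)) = d^2 - 2*d - 8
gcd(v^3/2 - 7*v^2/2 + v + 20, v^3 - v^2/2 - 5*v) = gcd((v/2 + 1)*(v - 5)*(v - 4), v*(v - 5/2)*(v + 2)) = v + 2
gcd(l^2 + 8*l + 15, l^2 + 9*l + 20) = l + 5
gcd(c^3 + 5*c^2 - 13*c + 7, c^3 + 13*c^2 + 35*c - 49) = c^2 + 6*c - 7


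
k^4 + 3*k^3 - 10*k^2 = k^2*(k - 2)*(k + 5)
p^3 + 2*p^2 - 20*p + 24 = (p - 2)^2*(p + 6)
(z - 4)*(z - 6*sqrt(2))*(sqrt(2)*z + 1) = sqrt(2)*z^3 - 11*z^2 - 4*sqrt(2)*z^2 - 6*sqrt(2)*z + 44*z + 24*sqrt(2)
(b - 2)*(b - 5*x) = b^2 - 5*b*x - 2*b + 10*x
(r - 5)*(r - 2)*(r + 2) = r^3 - 5*r^2 - 4*r + 20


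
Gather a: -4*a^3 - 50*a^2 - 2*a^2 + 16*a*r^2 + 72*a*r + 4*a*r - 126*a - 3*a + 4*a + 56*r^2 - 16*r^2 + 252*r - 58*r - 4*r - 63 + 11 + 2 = -4*a^3 - 52*a^2 + a*(16*r^2 + 76*r - 125) + 40*r^2 + 190*r - 50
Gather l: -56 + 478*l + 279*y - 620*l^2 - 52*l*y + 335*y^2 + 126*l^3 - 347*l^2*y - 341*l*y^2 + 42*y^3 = 126*l^3 + l^2*(-347*y - 620) + l*(-341*y^2 - 52*y + 478) + 42*y^3 + 335*y^2 + 279*y - 56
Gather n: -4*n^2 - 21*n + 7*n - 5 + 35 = -4*n^2 - 14*n + 30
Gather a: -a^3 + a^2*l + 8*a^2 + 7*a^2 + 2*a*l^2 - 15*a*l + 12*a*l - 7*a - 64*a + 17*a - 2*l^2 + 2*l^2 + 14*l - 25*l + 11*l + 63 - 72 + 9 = -a^3 + a^2*(l + 15) + a*(2*l^2 - 3*l - 54)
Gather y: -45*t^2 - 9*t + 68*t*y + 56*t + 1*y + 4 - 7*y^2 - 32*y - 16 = -45*t^2 + 47*t - 7*y^2 + y*(68*t - 31) - 12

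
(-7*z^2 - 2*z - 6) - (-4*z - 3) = -7*z^2 + 2*z - 3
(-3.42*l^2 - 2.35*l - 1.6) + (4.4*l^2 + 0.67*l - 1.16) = 0.98*l^2 - 1.68*l - 2.76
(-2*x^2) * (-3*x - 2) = 6*x^3 + 4*x^2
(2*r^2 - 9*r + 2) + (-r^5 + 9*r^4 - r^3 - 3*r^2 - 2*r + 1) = -r^5 + 9*r^4 - r^3 - r^2 - 11*r + 3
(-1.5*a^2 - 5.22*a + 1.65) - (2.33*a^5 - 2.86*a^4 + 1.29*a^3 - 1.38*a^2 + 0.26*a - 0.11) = -2.33*a^5 + 2.86*a^4 - 1.29*a^3 - 0.12*a^2 - 5.48*a + 1.76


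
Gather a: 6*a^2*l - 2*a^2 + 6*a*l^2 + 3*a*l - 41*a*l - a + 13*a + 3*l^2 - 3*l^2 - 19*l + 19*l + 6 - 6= a^2*(6*l - 2) + a*(6*l^2 - 38*l + 12)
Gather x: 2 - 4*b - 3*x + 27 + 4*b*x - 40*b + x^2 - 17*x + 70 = -44*b + x^2 + x*(4*b - 20) + 99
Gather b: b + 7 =b + 7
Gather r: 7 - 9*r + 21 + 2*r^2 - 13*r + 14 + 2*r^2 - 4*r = 4*r^2 - 26*r + 42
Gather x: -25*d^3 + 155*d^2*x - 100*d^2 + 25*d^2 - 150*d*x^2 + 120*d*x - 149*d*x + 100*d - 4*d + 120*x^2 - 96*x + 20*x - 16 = -25*d^3 - 75*d^2 + 96*d + x^2*(120 - 150*d) + x*(155*d^2 - 29*d - 76) - 16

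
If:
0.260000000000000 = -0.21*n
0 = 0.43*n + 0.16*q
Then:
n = -1.24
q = 3.33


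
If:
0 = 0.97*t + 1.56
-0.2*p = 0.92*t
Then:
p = 7.40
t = -1.61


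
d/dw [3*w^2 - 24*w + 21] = 6*w - 24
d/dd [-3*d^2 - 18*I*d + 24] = -6*d - 18*I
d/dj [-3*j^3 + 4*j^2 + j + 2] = -9*j^2 + 8*j + 1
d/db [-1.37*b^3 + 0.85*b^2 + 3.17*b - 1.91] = -4.11*b^2 + 1.7*b + 3.17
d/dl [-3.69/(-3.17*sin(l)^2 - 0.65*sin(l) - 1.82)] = -(23.3946*sin(l) + 2.3985)*cos(l)/(3.17*sin(l)^2 + 0.65*sin(l) + 1.82)^2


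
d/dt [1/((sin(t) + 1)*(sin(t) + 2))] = -(2*sin(t) + 3)*cos(t)/((sin(t) + 1)^2*(sin(t) + 2)^2)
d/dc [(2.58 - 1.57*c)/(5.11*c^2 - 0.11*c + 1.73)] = (8.0227*c^2 - 26.3676*c - 2.4323)/(26.1121*c^4 - 1.1242*c^3 + 17.6927*c^2 - 0.3806*c + 2.9929)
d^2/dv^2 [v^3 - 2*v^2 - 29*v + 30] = 6*v - 4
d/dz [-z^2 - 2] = -2*z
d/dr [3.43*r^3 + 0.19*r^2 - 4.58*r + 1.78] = 10.29*r^2 + 0.38*r - 4.58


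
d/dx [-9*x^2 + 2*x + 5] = 2 - 18*x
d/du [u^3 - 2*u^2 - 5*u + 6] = 3*u^2 - 4*u - 5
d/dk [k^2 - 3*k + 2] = 2*k - 3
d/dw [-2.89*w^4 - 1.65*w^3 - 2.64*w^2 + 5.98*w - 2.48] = -11.56*w^3 - 4.95*w^2 - 5.28*w + 5.98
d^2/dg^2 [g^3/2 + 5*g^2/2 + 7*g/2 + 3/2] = 3*g + 5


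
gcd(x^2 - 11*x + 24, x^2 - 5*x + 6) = x - 3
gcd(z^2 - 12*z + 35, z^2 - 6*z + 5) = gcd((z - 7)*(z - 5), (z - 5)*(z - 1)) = z - 5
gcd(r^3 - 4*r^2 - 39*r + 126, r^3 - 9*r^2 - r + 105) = r - 7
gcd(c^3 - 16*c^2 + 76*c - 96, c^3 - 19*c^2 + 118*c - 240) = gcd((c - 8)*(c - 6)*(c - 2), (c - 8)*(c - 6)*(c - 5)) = c^2 - 14*c + 48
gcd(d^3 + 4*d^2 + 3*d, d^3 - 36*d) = d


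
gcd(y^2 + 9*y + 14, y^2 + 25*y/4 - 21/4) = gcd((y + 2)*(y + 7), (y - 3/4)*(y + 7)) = y + 7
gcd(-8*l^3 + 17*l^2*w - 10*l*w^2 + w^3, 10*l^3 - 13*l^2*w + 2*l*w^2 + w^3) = -l + w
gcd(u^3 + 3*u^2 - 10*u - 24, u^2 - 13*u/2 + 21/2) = u - 3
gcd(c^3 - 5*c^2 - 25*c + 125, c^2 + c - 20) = c + 5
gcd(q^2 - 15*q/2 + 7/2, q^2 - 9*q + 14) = q - 7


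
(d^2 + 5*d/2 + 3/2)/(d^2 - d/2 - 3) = (d + 1)/(d - 2)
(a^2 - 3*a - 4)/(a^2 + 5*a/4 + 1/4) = 4*(a - 4)/(4*a + 1)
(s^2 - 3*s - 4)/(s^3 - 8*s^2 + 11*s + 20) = 1/(s - 5)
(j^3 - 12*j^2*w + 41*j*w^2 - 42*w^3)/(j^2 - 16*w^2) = (j^3 - 12*j^2*w + 41*j*w^2 - 42*w^3)/(j^2 - 16*w^2)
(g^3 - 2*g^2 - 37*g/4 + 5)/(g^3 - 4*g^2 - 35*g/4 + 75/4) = (2*g^2 - 9*g + 4)/(2*g^2 - 13*g + 15)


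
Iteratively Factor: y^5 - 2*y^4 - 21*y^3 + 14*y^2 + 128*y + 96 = (y + 1)*(y^4 - 3*y^3 - 18*y^2 + 32*y + 96) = (y + 1)*(y + 3)*(y^3 - 6*y^2 + 32) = (y + 1)*(y + 2)*(y + 3)*(y^2 - 8*y + 16) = (y - 4)*(y + 1)*(y + 2)*(y + 3)*(y - 4)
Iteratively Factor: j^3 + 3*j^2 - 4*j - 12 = (j + 3)*(j^2 - 4) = (j - 2)*(j + 3)*(j + 2)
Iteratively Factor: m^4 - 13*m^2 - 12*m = (m + 1)*(m^3 - m^2 - 12*m) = (m + 1)*(m + 3)*(m^2 - 4*m) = (m - 4)*(m + 1)*(m + 3)*(m)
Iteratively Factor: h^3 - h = (h - 1)*(h^2 + h) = (h - 1)*(h + 1)*(h)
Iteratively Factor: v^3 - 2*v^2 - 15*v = (v - 5)*(v^2 + 3*v) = v*(v - 5)*(v + 3)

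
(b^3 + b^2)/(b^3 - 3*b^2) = (b + 1)/(b - 3)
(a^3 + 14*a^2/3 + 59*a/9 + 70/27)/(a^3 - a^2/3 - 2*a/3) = (a^2 + 4*a + 35/9)/(a*(a - 1))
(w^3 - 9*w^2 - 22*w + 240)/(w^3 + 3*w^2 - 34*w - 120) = (w - 8)/(w + 4)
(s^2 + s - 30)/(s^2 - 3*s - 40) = (-s^2 - s + 30)/(-s^2 + 3*s + 40)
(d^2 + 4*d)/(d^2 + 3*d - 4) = d/(d - 1)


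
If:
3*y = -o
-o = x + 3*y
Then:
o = -3*y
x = 0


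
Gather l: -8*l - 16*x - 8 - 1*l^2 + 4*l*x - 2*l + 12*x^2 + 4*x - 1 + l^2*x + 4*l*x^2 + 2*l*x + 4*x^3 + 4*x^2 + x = l^2*(x - 1) + l*(4*x^2 + 6*x - 10) + 4*x^3 + 16*x^2 - 11*x - 9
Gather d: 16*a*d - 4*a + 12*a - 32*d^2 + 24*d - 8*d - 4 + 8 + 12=8*a - 32*d^2 + d*(16*a + 16) + 16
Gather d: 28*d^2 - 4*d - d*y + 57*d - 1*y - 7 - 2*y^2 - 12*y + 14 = 28*d^2 + d*(53 - y) - 2*y^2 - 13*y + 7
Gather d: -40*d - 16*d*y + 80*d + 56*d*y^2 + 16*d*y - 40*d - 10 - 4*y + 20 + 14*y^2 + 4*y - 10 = 56*d*y^2 + 14*y^2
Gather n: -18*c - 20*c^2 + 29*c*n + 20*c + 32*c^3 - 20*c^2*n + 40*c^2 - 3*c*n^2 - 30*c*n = 32*c^3 + 20*c^2 - 3*c*n^2 + 2*c + n*(-20*c^2 - c)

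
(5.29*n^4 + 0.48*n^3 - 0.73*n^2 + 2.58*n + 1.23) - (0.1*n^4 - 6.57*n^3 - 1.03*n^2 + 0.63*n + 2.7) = 5.19*n^4 + 7.05*n^3 + 0.3*n^2 + 1.95*n - 1.47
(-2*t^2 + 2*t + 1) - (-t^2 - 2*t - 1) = -t^2 + 4*t + 2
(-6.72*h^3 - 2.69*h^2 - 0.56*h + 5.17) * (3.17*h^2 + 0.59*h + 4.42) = -21.3024*h^5 - 12.4921*h^4 - 33.0647*h^3 + 4.1687*h^2 + 0.5751*h + 22.8514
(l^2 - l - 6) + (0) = l^2 - l - 6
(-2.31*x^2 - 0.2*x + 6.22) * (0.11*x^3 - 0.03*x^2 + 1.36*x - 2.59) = -0.2541*x^5 + 0.0473*x^4 - 2.4514*x^3 + 5.5243*x^2 + 8.9772*x - 16.1098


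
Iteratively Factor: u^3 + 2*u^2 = (u + 2)*(u^2) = u*(u + 2)*(u)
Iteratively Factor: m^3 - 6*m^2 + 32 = (m - 4)*(m^2 - 2*m - 8) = (m - 4)*(m + 2)*(m - 4)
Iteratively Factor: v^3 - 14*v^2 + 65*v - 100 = (v - 5)*(v^2 - 9*v + 20) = (v - 5)^2*(v - 4)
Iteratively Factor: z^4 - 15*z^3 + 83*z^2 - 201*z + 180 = (z - 3)*(z^3 - 12*z^2 + 47*z - 60) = (z - 5)*(z - 3)*(z^2 - 7*z + 12) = (z - 5)*(z - 4)*(z - 3)*(z - 3)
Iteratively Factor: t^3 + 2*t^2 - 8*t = (t - 2)*(t^2 + 4*t) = (t - 2)*(t + 4)*(t)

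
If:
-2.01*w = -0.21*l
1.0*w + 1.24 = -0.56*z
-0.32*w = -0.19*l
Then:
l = 0.00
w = 0.00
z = -2.21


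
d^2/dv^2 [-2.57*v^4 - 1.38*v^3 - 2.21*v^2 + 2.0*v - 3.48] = -30.84*v^2 - 8.28*v - 4.42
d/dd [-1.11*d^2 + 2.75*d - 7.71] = 2.75 - 2.22*d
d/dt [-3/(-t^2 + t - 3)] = 3*(1 - 2*t)/(t^2 - t + 3)^2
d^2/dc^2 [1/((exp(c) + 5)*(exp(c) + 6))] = (4*exp(3*c) + 33*exp(2*c) + exp(c) - 330)*exp(c)/(exp(6*c) + 33*exp(5*c) + 453*exp(4*c) + 3311*exp(3*c) + 13590*exp(2*c) + 29700*exp(c) + 27000)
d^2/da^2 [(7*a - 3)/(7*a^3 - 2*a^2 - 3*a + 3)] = 2*(1029*a^5 - 1176*a^4 + 511*a^3 - 729*a^2 + 261*a + 18)/(343*a^9 - 294*a^8 - 357*a^7 + 685*a^6 - 99*a^5 - 396*a^4 + 270*a^3 + 27*a^2 - 81*a + 27)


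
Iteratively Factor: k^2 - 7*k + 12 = (k - 3)*(k - 4)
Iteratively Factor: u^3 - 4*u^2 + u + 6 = (u - 3)*(u^2 - u - 2) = (u - 3)*(u + 1)*(u - 2)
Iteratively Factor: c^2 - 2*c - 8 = (c - 4)*(c + 2)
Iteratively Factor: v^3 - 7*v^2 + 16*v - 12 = (v - 3)*(v^2 - 4*v + 4) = (v - 3)*(v - 2)*(v - 2)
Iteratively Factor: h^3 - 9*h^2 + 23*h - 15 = (h - 5)*(h^2 - 4*h + 3) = (h - 5)*(h - 1)*(h - 3)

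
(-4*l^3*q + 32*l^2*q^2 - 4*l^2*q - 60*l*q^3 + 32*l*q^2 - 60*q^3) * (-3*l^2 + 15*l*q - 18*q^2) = 12*l^5*q - 156*l^4*q^2 + 12*l^4*q + 732*l^3*q^3 - 156*l^3*q^2 - 1476*l^2*q^4 + 732*l^2*q^3 + 1080*l*q^5 - 1476*l*q^4 + 1080*q^5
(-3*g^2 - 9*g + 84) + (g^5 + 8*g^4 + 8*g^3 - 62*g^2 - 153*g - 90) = g^5 + 8*g^4 + 8*g^3 - 65*g^2 - 162*g - 6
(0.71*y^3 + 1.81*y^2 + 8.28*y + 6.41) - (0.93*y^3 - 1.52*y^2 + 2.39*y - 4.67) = -0.22*y^3 + 3.33*y^2 + 5.89*y + 11.08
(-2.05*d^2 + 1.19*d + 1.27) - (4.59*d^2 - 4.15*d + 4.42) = -6.64*d^2 + 5.34*d - 3.15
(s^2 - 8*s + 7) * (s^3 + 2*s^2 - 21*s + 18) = s^5 - 6*s^4 - 30*s^3 + 200*s^2 - 291*s + 126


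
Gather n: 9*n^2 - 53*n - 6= 9*n^2 - 53*n - 6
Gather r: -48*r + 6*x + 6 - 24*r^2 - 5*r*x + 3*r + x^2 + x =-24*r^2 + r*(-5*x - 45) + x^2 + 7*x + 6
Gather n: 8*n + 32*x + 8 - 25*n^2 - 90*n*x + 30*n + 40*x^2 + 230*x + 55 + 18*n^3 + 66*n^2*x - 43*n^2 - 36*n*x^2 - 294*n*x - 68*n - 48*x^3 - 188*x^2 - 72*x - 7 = 18*n^3 + n^2*(66*x - 68) + n*(-36*x^2 - 384*x - 30) - 48*x^3 - 148*x^2 + 190*x + 56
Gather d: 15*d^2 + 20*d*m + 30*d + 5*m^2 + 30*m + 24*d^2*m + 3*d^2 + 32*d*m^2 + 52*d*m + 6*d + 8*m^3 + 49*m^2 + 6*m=d^2*(24*m + 18) + d*(32*m^2 + 72*m + 36) + 8*m^3 + 54*m^2 + 36*m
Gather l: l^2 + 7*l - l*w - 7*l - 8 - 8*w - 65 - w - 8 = l^2 - l*w - 9*w - 81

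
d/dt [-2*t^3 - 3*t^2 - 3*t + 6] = -6*t^2 - 6*t - 3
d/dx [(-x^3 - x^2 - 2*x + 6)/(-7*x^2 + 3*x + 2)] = (7*x^4 - 6*x^3 - 23*x^2 + 80*x - 22)/(49*x^4 - 42*x^3 - 19*x^2 + 12*x + 4)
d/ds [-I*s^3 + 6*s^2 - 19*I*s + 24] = -3*I*s^2 + 12*s - 19*I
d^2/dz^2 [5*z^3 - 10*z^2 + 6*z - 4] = 30*z - 20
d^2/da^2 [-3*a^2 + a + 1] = -6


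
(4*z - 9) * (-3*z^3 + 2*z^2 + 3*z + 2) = -12*z^4 + 35*z^3 - 6*z^2 - 19*z - 18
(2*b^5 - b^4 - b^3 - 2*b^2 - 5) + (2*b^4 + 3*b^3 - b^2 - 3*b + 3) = 2*b^5 + b^4 + 2*b^3 - 3*b^2 - 3*b - 2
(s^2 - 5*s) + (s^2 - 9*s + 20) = 2*s^2 - 14*s + 20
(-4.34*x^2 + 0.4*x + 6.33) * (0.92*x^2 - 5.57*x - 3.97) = -3.9928*x^4 + 24.5418*x^3 + 20.8254*x^2 - 36.8461*x - 25.1301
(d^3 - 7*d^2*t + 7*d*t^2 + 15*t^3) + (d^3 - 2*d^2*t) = 2*d^3 - 9*d^2*t + 7*d*t^2 + 15*t^3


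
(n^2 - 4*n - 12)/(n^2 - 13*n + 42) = (n + 2)/(n - 7)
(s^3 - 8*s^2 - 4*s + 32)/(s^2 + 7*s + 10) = (s^2 - 10*s + 16)/(s + 5)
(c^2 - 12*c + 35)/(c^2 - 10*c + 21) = (c - 5)/(c - 3)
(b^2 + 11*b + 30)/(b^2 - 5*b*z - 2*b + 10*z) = (b^2 + 11*b + 30)/(b^2 - 5*b*z - 2*b + 10*z)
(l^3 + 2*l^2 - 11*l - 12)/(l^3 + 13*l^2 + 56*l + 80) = (l^2 - 2*l - 3)/(l^2 + 9*l + 20)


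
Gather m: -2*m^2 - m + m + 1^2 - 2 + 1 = -2*m^2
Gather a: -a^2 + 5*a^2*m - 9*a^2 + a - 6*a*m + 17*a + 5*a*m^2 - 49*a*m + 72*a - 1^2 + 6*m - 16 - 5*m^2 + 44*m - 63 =a^2*(5*m - 10) + a*(5*m^2 - 55*m + 90) - 5*m^2 + 50*m - 80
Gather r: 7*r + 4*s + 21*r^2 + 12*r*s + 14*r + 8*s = 21*r^2 + r*(12*s + 21) + 12*s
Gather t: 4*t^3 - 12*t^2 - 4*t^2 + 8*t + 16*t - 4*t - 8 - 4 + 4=4*t^3 - 16*t^2 + 20*t - 8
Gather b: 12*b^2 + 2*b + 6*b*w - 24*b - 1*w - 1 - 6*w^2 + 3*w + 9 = 12*b^2 + b*(6*w - 22) - 6*w^2 + 2*w + 8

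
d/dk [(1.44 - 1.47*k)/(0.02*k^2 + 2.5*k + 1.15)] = (0.0294*k^2 - 0.0575999999999999*k - 5.2905)/(0.0004*k^4 + 0.1*k^3 + 6.296*k^2 + 5.75*k + 1.3225)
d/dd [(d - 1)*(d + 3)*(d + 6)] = 3*d^2 + 16*d + 9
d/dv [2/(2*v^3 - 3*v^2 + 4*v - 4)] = 4*(-3*v^2 + 3*v - 2)/(2*v^3 - 3*v^2 + 4*v - 4)^2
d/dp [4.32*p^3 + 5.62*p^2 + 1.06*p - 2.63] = 12.96*p^2 + 11.24*p + 1.06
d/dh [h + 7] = 1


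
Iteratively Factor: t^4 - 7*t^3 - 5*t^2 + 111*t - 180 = (t - 3)*(t^3 - 4*t^2 - 17*t + 60) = (t - 5)*(t - 3)*(t^2 + t - 12) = (t - 5)*(t - 3)^2*(t + 4)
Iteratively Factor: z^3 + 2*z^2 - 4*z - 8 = (z - 2)*(z^2 + 4*z + 4) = (z - 2)*(z + 2)*(z + 2)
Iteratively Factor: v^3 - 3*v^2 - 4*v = (v)*(v^2 - 3*v - 4) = v*(v - 4)*(v + 1)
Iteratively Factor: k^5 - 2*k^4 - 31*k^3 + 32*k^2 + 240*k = (k)*(k^4 - 2*k^3 - 31*k^2 + 32*k + 240) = k*(k + 3)*(k^3 - 5*k^2 - 16*k + 80) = k*(k - 5)*(k + 3)*(k^2 - 16) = k*(k - 5)*(k - 4)*(k + 3)*(k + 4)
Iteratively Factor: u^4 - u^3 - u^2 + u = (u - 1)*(u^3 - u) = (u - 1)^2*(u^2 + u) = u*(u - 1)^2*(u + 1)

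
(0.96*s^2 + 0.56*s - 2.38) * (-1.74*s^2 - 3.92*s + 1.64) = -1.6704*s^4 - 4.7376*s^3 + 3.5204*s^2 + 10.248*s - 3.9032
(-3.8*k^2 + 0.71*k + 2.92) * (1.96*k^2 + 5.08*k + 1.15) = -7.448*k^4 - 17.9124*k^3 + 4.96*k^2 + 15.6501*k + 3.358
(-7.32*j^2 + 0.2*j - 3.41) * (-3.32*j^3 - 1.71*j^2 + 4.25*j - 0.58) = 24.3024*j^5 + 11.8532*j^4 - 20.1308*j^3 + 10.9267*j^2 - 14.6085*j + 1.9778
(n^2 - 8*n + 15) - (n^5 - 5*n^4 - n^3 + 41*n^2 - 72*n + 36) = -n^5 + 5*n^4 + n^3 - 40*n^2 + 64*n - 21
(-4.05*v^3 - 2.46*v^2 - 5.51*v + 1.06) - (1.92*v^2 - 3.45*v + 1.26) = -4.05*v^3 - 4.38*v^2 - 2.06*v - 0.2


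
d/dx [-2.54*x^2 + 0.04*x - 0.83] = 0.04 - 5.08*x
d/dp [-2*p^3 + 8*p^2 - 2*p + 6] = -6*p^2 + 16*p - 2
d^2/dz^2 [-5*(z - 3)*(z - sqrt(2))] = -10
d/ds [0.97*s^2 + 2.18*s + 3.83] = 1.94*s + 2.18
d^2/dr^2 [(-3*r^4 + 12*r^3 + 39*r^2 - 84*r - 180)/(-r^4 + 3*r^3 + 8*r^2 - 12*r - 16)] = 6*(-r^6 - 9*r^5 + 183*r^4 - 903*r^3 + 1806*r^2 - 1548*r + 952)/(r^9 - 15*r^8 + 81*r^7 - 161*r^6 - 78*r^5 + 636*r^4 - 280*r^3 - 864*r^2 + 384*r + 512)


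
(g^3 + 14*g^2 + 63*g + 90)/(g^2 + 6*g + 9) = (g^2 + 11*g + 30)/(g + 3)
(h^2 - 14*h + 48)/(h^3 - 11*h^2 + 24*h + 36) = (h - 8)/(h^2 - 5*h - 6)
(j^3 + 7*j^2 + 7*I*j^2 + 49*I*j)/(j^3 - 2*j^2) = (j^2 + 7*j*(1 + I) + 49*I)/(j*(j - 2))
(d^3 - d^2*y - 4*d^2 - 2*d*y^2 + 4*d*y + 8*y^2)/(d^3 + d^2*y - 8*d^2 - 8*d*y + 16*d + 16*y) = (d - 2*y)/(d - 4)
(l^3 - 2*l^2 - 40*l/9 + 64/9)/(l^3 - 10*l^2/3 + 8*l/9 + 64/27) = 3*(l + 2)/(3*l + 2)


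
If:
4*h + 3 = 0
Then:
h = -3/4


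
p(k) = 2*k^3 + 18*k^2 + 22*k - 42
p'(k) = 6*k^2 + 36*k + 22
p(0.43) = -29.05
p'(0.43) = 38.59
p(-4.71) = 44.72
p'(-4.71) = -14.46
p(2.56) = 165.84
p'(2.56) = 153.48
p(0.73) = -15.57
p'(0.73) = 51.48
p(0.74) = -15.05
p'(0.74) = 51.93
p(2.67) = 183.13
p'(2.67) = 160.89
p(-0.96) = -48.30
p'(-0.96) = -7.03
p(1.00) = 0.00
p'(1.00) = 64.00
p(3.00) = 240.00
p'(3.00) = 184.00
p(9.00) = 3072.00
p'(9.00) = 832.00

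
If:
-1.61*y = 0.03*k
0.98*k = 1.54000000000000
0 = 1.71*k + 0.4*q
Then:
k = 1.57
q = -6.72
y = -0.03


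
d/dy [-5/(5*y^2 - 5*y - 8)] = 25*(2*y - 1)/(-5*y^2 + 5*y + 8)^2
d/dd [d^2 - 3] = 2*d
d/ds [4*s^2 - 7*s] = 8*s - 7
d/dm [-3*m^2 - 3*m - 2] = -6*m - 3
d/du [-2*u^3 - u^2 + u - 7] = -6*u^2 - 2*u + 1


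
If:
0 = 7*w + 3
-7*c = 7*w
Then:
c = 3/7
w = -3/7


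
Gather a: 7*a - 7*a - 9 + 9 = 0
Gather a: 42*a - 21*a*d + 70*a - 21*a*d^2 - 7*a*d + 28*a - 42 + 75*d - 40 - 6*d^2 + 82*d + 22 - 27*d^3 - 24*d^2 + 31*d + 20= a*(-21*d^2 - 28*d + 140) - 27*d^3 - 30*d^2 + 188*d - 40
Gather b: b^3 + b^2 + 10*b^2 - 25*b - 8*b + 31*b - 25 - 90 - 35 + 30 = b^3 + 11*b^2 - 2*b - 120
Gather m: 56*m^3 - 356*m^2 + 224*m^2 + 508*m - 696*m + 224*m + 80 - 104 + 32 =56*m^3 - 132*m^2 + 36*m + 8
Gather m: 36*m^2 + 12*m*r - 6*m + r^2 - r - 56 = 36*m^2 + m*(12*r - 6) + r^2 - r - 56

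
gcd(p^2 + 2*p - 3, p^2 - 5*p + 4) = p - 1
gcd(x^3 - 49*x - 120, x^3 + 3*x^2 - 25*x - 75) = x^2 + 8*x + 15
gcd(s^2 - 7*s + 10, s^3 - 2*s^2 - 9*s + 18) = s - 2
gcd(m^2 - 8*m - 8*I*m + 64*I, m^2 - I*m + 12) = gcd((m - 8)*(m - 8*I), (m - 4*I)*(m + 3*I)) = 1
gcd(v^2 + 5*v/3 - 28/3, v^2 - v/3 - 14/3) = v - 7/3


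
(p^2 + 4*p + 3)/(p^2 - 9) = (p + 1)/(p - 3)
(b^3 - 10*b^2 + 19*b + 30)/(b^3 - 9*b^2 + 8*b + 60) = (b + 1)/(b + 2)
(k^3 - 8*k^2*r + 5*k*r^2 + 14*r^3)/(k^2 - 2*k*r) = k - 6*r - 7*r^2/k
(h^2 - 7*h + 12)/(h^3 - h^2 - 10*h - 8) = (h - 3)/(h^2 + 3*h + 2)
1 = 1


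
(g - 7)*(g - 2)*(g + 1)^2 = g^4 - 7*g^3 - 3*g^2 + 19*g + 14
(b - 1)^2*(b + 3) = b^3 + b^2 - 5*b + 3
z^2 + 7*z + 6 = (z + 1)*(z + 6)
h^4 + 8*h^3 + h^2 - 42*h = h*(h - 2)*(h + 3)*(h + 7)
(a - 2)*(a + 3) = a^2 + a - 6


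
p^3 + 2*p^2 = p^2*(p + 2)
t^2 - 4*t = t*(t - 4)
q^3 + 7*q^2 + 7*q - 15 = (q - 1)*(q + 3)*(q + 5)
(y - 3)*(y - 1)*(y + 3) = y^3 - y^2 - 9*y + 9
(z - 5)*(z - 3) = z^2 - 8*z + 15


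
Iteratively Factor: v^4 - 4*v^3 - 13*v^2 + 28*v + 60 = (v + 2)*(v^3 - 6*v^2 - v + 30) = (v - 5)*(v + 2)*(v^2 - v - 6) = (v - 5)*(v + 2)^2*(v - 3)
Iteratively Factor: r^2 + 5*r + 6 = (r + 2)*(r + 3)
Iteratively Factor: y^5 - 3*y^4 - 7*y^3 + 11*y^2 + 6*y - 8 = (y + 1)*(y^4 - 4*y^3 - 3*y^2 + 14*y - 8) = (y - 1)*(y + 1)*(y^3 - 3*y^2 - 6*y + 8) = (y - 1)*(y + 1)*(y + 2)*(y^2 - 5*y + 4) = (y - 4)*(y - 1)*(y + 1)*(y + 2)*(y - 1)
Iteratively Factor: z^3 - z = (z)*(z^2 - 1) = z*(z - 1)*(z + 1)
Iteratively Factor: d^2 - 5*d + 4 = (d - 4)*(d - 1)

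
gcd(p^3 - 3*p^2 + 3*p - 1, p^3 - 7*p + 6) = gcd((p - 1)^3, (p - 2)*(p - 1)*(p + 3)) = p - 1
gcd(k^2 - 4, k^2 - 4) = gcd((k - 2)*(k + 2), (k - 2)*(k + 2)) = k^2 - 4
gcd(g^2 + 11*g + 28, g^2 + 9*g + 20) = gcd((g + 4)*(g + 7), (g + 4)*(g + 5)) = g + 4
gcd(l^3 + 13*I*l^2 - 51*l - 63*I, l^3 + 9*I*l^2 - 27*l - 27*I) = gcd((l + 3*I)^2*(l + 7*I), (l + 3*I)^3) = l^2 + 6*I*l - 9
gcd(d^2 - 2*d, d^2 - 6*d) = d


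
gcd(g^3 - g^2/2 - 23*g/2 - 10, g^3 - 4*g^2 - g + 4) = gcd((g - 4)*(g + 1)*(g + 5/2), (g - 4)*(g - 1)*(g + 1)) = g^2 - 3*g - 4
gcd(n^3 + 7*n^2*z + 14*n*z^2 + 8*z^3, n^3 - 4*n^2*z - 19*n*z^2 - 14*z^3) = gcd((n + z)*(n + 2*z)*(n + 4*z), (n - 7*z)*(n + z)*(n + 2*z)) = n^2 + 3*n*z + 2*z^2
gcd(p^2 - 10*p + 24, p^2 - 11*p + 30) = p - 6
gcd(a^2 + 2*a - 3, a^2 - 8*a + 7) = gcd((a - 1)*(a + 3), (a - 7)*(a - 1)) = a - 1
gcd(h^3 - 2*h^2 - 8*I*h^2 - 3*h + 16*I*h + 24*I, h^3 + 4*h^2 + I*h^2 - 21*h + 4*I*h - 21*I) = h - 3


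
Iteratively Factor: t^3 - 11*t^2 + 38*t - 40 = (t - 4)*(t^2 - 7*t + 10) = (t - 5)*(t - 4)*(t - 2)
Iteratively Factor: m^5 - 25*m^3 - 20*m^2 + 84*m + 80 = (m + 4)*(m^4 - 4*m^3 - 9*m^2 + 16*m + 20) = (m - 5)*(m + 4)*(m^3 + m^2 - 4*m - 4) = (m - 5)*(m - 2)*(m + 4)*(m^2 + 3*m + 2) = (m - 5)*(m - 2)*(m + 1)*(m + 4)*(m + 2)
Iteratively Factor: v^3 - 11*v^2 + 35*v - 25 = (v - 5)*(v^2 - 6*v + 5) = (v - 5)*(v - 1)*(v - 5)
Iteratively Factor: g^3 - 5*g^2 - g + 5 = (g + 1)*(g^2 - 6*g + 5) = (g - 5)*(g + 1)*(g - 1)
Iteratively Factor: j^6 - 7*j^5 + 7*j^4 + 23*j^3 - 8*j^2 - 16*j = (j + 1)*(j^5 - 8*j^4 + 15*j^3 + 8*j^2 - 16*j) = (j - 1)*(j + 1)*(j^4 - 7*j^3 + 8*j^2 + 16*j) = (j - 1)*(j + 1)^2*(j^3 - 8*j^2 + 16*j) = j*(j - 1)*(j + 1)^2*(j^2 - 8*j + 16) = j*(j - 4)*(j - 1)*(j + 1)^2*(j - 4)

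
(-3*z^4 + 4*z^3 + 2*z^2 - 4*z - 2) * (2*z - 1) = -6*z^5 + 11*z^4 - 10*z^2 + 2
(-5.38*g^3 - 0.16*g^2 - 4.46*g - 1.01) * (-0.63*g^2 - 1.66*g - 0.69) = 3.3894*g^5 + 9.0316*g^4 + 6.7876*g^3 + 8.1503*g^2 + 4.754*g + 0.6969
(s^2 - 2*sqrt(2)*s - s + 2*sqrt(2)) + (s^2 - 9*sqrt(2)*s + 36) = 2*s^2 - 11*sqrt(2)*s - s + 2*sqrt(2) + 36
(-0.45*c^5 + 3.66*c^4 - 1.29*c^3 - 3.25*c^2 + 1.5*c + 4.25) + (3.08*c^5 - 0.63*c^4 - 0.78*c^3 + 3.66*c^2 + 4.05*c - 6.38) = 2.63*c^5 + 3.03*c^4 - 2.07*c^3 + 0.41*c^2 + 5.55*c - 2.13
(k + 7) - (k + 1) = 6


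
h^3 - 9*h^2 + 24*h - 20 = (h - 5)*(h - 2)^2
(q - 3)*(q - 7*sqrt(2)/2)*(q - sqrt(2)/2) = q^3 - 4*sqrt(2)*q^2 - 3*q^2 + 7*q/2 + 12*sqrt(2)*q - 21/2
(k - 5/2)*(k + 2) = k^2 - k/2 - 5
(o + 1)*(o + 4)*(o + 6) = o^3 + 11*o^2 + 34*o + 24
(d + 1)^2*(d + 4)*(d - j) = d^4 - d^3*j + 6*d^3 - 6*d^2*j + 9*d^2 - 9*d*j + 4*d - 4*j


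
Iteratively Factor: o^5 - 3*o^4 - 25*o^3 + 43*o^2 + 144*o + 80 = (o - 4)*(o^4 + o^3 - 21*o^2 - 41*o - 20) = (o - 4)*(o + 1)*(o^3 - 21*o - 20) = (o - 4)*(o + 1)^2*(o^2 - o - 20) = (o - 5)*(o - 4)*(o + 1)^2*(o + 4)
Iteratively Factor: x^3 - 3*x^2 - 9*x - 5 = (x + 1)*(x^2 - 4*x - 5) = (x + 1)^2*(x - 5)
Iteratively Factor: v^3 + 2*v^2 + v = (v + 1)*(v^2 + v) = v*(v + 1)*(v + 1)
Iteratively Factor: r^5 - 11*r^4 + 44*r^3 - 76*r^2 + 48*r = (r - 4)*(r^4 - 7*r^3 + 16*r^2 - 12*r) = (r - 4)*(r - 2)*(r^3 - 5*r^2 + 6*r) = r*(r - 4)*(r - 2)*(r^2 - 5*r + 6) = r*(r - 4)*(r - 3)*(r - 2)*(r - 2)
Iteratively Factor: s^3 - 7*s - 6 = (s - 3)*(s^2 + 3*s + 2) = (s - 3)*(s + 1)*(s + 2)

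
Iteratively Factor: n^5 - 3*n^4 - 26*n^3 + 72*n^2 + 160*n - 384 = (n + 4)*(n^4 - 7*n^3 + 2*n^2 + 64*n - 96) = (n - 2)*(n + 4)*(n^3 - 5*n^2 - 8*n + 48) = (n - 4)*(n - 2)*(n + 4)*(n^2 - n - 12) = (n - 4)*(n - 2)*(n + 3)*(n + 4)*(n - 4)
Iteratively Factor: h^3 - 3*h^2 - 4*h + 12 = (h - 2)*(h^2 - h - 6) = (h - 2)*(h + 2)*(h - 3)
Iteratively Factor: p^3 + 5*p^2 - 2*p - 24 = (p + 4)*(p^2 + p - 6) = (p - 2)*(p + 4)*(p + 3)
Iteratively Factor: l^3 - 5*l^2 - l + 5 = (l + 1)*(l^2 - 6*l + 5) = (l - 5)*(l + 1)*(l - 1)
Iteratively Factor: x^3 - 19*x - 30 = (x - 5)*(x^2 + 5*x + 6) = (x - 5)*(x + 3)*(x + 2)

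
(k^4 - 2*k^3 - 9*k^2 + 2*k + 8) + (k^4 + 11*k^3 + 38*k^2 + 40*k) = 2*k^4 + 9*k^3 + 29*k^2 + 42*k + 8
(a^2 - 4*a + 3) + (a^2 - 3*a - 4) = 2*a^2 - 7*a - 1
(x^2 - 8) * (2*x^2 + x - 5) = 2*x^4 + x^3 - 21*x^2 - 8*x + 40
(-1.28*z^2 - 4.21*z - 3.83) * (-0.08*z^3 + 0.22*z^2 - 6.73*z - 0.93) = 0.1024*z^5 + 0.0552*z^4 + 7.9946*z^3 + 28.6811*z^2 + 29.6912*z + 3.5619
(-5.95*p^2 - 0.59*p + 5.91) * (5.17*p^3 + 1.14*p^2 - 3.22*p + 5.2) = -30.7615*p^5 - 9.8333*p^4 + 49.0411*p^3 - 22.3028*p^2 - 22.0982*p + 30.732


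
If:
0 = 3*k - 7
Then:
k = 7/3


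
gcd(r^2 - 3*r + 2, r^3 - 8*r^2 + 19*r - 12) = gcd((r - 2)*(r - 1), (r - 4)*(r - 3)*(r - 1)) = r - 1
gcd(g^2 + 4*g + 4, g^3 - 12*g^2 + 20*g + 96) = g + 2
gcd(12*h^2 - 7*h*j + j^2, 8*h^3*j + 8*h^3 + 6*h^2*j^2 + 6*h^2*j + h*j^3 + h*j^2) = 1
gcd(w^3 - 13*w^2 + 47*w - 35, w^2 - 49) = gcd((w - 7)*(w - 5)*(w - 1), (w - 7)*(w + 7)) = w - 7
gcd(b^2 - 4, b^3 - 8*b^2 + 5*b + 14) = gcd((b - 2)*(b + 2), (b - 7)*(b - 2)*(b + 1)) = b - 2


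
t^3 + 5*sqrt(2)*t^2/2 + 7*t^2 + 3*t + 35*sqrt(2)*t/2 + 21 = (t + 7)*(t + sqrt(2))*(t + 3*sqrt(2)/2)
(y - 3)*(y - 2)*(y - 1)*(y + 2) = y^4 - 4*y^3 - y^2 + 16*y - 12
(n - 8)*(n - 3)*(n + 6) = n^3 - 5*n^2 - 42*n + 144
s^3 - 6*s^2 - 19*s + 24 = (s - 8)*(s - 1)*(s + 3)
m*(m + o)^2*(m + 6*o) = m^4 + 8*m^3*o + 13*m^2*o^2 + 6*m*o^3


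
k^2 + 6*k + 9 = (k + 3)^2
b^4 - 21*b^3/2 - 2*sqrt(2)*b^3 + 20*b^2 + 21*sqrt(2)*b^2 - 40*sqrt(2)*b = b*(b - 8)*(b - 5/2)*(b - 2*sqrt(2))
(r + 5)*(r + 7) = r^2 + 12*r + 35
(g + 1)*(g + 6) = g^2 + 7*g + 6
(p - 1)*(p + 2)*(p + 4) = p^3 + 5*p^2 + 2*p - 8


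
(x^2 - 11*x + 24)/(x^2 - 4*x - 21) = (-x^2 + 11*x - 24)/(-x^2 + 4*x + 21)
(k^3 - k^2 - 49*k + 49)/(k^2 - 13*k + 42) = (k^2 + 6*k - 7)/(k - 6)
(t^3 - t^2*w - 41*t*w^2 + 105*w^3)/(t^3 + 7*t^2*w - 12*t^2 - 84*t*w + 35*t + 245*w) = (t^2 - 8*t*w + 15*w^2)/(t^2 - 12*t + 35)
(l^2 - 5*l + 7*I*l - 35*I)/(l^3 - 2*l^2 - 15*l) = (l + 7*I)/(l*(l + 3))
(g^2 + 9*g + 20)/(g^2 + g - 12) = (g + 5)/(g - 3)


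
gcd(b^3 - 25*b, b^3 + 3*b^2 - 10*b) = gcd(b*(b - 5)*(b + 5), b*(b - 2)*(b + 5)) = b^2 + 5*b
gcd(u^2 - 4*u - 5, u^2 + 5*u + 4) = u + 1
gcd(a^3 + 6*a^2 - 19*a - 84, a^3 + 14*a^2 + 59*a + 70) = a + 7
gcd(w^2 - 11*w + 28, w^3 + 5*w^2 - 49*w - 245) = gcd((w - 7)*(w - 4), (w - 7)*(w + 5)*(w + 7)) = w - 7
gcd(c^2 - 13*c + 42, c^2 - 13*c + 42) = c^2 - 13*c + 42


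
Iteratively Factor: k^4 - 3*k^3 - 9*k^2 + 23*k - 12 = (k + 3)*(k^3 - 6*k^2 + 9*k - 4) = (k - 1)*(k + 3)*(k^2 - 5*k + 4) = (k - 1)^2*(k + 3)*(k - 4)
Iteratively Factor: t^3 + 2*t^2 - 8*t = (t + 4)*(t^2 - 2*t) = (t - 2)*(t + 4)*(t)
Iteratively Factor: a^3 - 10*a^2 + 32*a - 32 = (a - 4)*(a^2 - 6*a + 8) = (a - 4)*(a - 2)*(a - 4)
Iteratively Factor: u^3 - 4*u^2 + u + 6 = (u - 3)*(u^2 - u - 2) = (u - 3)*(u - 2)*(u + 1)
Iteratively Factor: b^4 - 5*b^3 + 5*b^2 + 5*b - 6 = (b - 3)*(b^3 - 2*b^2 - b + 2) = (b - 3)*(b + 1)*(b^2 - 3*b + 2) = (b - 3)*(b - 2)*(b + 1)*(b - 1)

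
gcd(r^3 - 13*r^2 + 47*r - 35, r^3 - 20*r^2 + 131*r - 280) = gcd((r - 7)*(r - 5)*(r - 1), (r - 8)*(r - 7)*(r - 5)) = r^2 - 12*r + 35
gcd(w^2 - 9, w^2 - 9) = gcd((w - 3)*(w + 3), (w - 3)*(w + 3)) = w^2 - 9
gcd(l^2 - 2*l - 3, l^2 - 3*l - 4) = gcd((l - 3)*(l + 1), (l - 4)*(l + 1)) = l + 1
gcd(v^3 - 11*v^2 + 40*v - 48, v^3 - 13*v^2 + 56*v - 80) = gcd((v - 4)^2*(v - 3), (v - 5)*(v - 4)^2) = v^2 - 8*v + 16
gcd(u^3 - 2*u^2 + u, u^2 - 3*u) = u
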